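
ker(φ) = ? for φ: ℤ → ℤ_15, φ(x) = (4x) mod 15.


Kernel = preimage of identity
ker(φ) = {x ∈ ℤ : 4x ≡ 0 (mod 15)}. gcd(4,15) = 1, so 4x ≡ 0 (mod 15) ⟺ x ≡ 0 (mod 15/1 = 15). Hence ker(φ) = 15ℤ

ker(φ) = 15ℤ


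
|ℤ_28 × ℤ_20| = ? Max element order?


|ℤ_28 × ℤ_20| = 28 × 20 = 560
Max element order = lcm(28,20) = 140
Cyclic? No (gcd=4)

|ℤ_28×ℤ_20| = 560, max element order = 140


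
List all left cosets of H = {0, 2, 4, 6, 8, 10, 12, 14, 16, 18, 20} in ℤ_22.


H = {0, 2, 4, 6, 8, 10, 12, 14, 16, 18, 20}, |H| = 11
Number of cosets = |G|/|H| = 22/11 = 2
0 + H = {0, 2, 4, 6, 8, 10, 12, 14, 16, 18, 20}
1 + H = {1, 3, 5, 7, 9, 11, 13, 15, 17, 19, 21}

Cosets: 0+H={0,2,4,6,8,10,12,14,16,18,20}; 1+H={1,3,5,7,9,11,13,15,17,19,21}


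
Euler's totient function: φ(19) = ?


φ(n) = count of k ∈ {1,...,n} with gcd(k,n)=1
Coprimes to 19: {1, 2, 3, 4, 5, 6, 7, 8, 9, 10, 11, 12, 13, 14, 15, 16, 17, 18}
Count: 18

φ(19) = 18


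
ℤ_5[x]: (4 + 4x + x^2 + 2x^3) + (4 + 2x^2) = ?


Add coefficients mod 5:
x^0: 4 + 4 = 3 (mod 5)
x^1: 4 + 0 = 4 (mod 5)
x^2: 1 + 2 = 3 (mod 5)
x^3: 2 + 0 = 2 (mod 5)
Result: 3 + 4x + 3x^2 + 2x^3

f + g = 3 + 4x + 3x^2 + 2x^3


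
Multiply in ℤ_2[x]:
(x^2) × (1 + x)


Expand and collect like terms; reduce coefficients mod 2:
x^0: 0·1 = 0 ≡ 0 (mod 2)
x^1: 0·1 + 0·1 = 0 ≡ 0 (mod 2)
x^2: 0·1 + 1·1 = 1 ≡ 1 (mod 2)
x^3: 1·1 = 1 ≡ 1 (mod 2)
Result: x^2 + x^3

f · g = x^2 + x^3


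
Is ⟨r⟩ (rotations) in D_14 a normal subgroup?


H = ⟨r⟩ (rotations) in D_14
The rotation subgroup ⟨r⟩ has index 2 in D_14, so it is normal

Yes, normal subgroup


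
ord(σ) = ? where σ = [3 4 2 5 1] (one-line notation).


Cycle decomposition: (1 3 2 4 5)
Cycle lengths: 5
Order = lcm(5) = 5

ord(σ) = 5


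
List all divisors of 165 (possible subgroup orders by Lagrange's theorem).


Lagrange's theorem: |H| divides |G|
|G| = 165
Divisors of 165: 1, 3, 5, 11, 15, 33, 55, 165

Possible subgroup orders: {1, 3, 5, 11, 15, 33, 55, 165}


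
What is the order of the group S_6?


|S_n| = n! (number of permutations of n symbols)
|S_6| = 6! = 720

|S_6| = 720


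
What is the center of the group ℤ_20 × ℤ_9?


Z(G) = {g ∈ G | gx = xg for all x ∈ G}
Direct product of abelian groups is abelian, so Z(G) = G

Z(ℤ_20 × ℤ_9) = ℤ_20 × ℤ_9


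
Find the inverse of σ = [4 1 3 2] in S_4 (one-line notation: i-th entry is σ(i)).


To find σ⁻¹, swap domain and range:
σ(1) = 4 → σ⁻¹(4) = 1
σ(2) = 1 → σ⁻¹(1) = 2
σ(3) = 3 → σ⁻¹(3) = 3
σ(4) = 2 → σ⁻¹(2) = 4

σ⁻¹ = [2 4 3 1]


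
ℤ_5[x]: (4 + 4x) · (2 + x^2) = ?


Expand and collect like terms; reduce coefficients mod 5:
x^0: 4·2 = 8 ≡ 3 (mod 5)
x^1: 4·0 + 4·2 = 8 ≡ 3 (mod 5)
x^2: 4·1 + 4·0 = 4 ≡ 4 (mod 5)
x^3: 4·1 = 4 ≡ 4 (mod 5)
Result: 3 + 3x + 4x^2 + 4x^3

f · g = 3 + 3x + 4x^2 + 4x^3


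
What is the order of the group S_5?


|S_n| = n! (number of permutations of n symbols)
|S_5| = 5! = 120

|S_5| = 120


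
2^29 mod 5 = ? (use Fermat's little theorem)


Fermat's little theorem: if p is prime and gcd(a,p)=1, then a^(p-1) ≡ 1 (mod p)
p = 5 is prime, gcd(2,5) = 1
Reduce exponent: 29 mod 4 = 1
So 2^29 ≡ 2^1 (mod 5)
2^1 mod 5 = 2

2^29 ≡ 2 (mod 5)


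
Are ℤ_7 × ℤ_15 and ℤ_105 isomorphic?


Comparing ℤ_7 × ℤ_15 and ℤ_105:
gcd(7,15) = 1, so ℤ_7 × ℤ_15 ≅ ℤ_105 (CRT)

Yes, ℤ_7 × ℤ_15 ≅ ℤ_105


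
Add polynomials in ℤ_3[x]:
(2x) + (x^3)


Add coefficients mod 3:
x^0: 0 + 0 = 0 (mod 3)
x^1: 2 + 0 = 2 (mod 3)
x^2: 0 + 0 = 0 (mod 3)
x^3: 0 + 1 = 1 (mod 3)
Result: 2x + x^3

f + g = 2x + x^3


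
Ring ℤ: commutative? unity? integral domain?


integers form a commutative ring with unity 1; no zero divisors
Commutative: Yes
Integral domain: Yes
Has unity: Yes

ℤ: Commutative=Yes, Unity=Yes


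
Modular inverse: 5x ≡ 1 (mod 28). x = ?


Use the extended Euclidean algorithm to write 1 = 5·s + 28·t; then s mod 28 is the inverse.
Euclidean algorithm:
  5 = 0·28 + 5
  28 = 5·5 + 3
  5 = 1·3 + 2
  3 = 1·2 + 1
  2 = 2·1 + 0
gcd(5,28) = 1
Back-substitution gives: 5·(-11) + 28·(2) = 1
So 5⁻¹ ≡ -11 ≡ 17 (mod 28)
Check: 5 × 17 = 85 ≡ 1 (mod 28) ✓

5⁻¹ ≡ 17 (mod 28)


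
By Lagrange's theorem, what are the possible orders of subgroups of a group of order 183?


Lagrange's theorem: |H| divides |G|
|G| = 183
Divisors of 183: 1, 3, 61, 183

Possible subgroup orders: {1, 3, 61, 183}


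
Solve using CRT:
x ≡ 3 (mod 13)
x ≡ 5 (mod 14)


m₁ = 13, m₂ = 14, gcd = 1, so CRT applies. M = m₁·m₂ = 182
Let M₁ = M/m₁ = 14, M₂ = M/m₂ = 13
Find y₁ ≡ M₁⁻¹ (mod m₁): 14⁻¹ ≡ 1 (mod 13)
Find y₂ ≡ M₂⁻¹ (mod m₂): 13⁻¹ ≡ 13 (mod 14)
x = a₁·M₁·y₁ + a₂·M₂·y₂ = 3·14·1 + 5·13·13 = 887
Reduce mod 182: x ≡ 159
Check: 159 mod 13 = 3 ✓, 159 mod 14 = 5 ✓

x ≡ 159 (mod 182)


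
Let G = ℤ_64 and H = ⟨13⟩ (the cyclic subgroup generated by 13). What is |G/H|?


|⟨13⟩| = n / gcd(13, 64) = 64 / 1 = 64
H is normal (ℤ_64 is abelian).
|G/H| = |G| / |H| = 64 / 64 = 1

|G/H| = 1


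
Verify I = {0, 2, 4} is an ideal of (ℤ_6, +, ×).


Check ideal conditions for I = {0, 2, 4} in ℤ_6:
(1) I is an additive subgroup? Yes
(2) For r ∈ ℤ_6 and a ∈ I: r·a ∈ I? Yes

Yes, I is an ideal of ℤ_6


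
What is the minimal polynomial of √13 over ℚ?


√13 satisfies x² - 13 = 0, irreducible over ℚ since 13 is squarefree

Minimal polynomial: x² - 13


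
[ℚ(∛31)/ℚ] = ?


∛31 has minimal polynomial x³ - 31 (irreducible over ℚ since 31 is not a perfect cube)

[ℚ(∛31)/ℚ] = 3


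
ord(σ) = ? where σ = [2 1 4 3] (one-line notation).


Cycle decomposition: (1 2) (3 4)
Cycle lengths: 2, 2
Order = lcm(2, 2) = 2

ord(σ) = 2


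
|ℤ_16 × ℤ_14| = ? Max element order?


|ℤ_16 × ℤ_14| = 16 × 14 = 224
Max element order = lcm(16,14) = 112
Cyclic? No (gcd=2)

|ℤ_16×ℤ_14| = 224, max element order = 112


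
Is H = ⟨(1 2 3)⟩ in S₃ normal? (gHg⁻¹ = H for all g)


H = ⟨(1 2 3)⟩ in S₃
⟨(1 2 3)⟩ has order 3 and index 2 in S₃; index-2 subgroups are normal

Yes, normal subgroup


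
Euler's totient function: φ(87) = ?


Factor n: 87 = 3 × 29
φ(n) = n · ∏(1 - 1/p) over distinct primes p | n
φ(87) = 87 · (1 - 1/3) · (1 - 1/29) = 56

φ(87) = 56


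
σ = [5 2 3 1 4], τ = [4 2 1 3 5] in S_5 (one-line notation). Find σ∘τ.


σ∘τ: apply τ first, then σ
1 →τ 4 →σ 1
2 →τ 2 →σ 2
3 →τ 1 →σ 5
4 →τ 3 →σ 3
5 →τ 5 →σ 4

σ∘τ = [1 2 5 3 4]


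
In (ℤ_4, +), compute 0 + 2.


Operation: addition mod 4
0 + 2 = (a + b) mod 4 with a = 0, b = 2

0 + 2 = 2


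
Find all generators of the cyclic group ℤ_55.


g generates ℤ_n iff gcd(g,n) = 1
Prime factors of 55: 5, 11
Generators are g ∈ {1,...,54} not divisible by any of these primes.
Generators: {1, 2, 3, 4, 6, 7, 8, 9, 12, 13, 14, 16, 17, 18, 19, 21, 23, 24, 26, 27, 28, 29, 31, 32, 34, 36, 37, 38, 39, 41, 42, 43, 46, 47, 48, 49, 51, 52, 53, 54}
Number of generators = φ(55) = 40

Generators of ℤ_55 = {1, 2, 3, 4, 6, 7, 8, 9, 12, 13, 14, 16, 17, 18, 19, 21, 23, 24, 26, 27, 28, 29, 31, 32, 34, 36, 37, 38, 39, 41, 42, 43, 46, 47, 48, 49, 51, 52, 53, 54}


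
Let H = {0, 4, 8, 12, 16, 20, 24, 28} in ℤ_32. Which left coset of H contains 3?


3 + H = {3 + h (mod 32) : h ∈ H}
3+0=3, 3+4=7, 3+8=11, 3+12=15, 3+16=19, 3+20=23, 3+24=27, 3+28=31

3 + H = {3, 7, 11, 15, 19, 23, 27, 31}


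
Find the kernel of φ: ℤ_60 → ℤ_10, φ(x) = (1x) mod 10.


Kernel = preimage of identity
ker(φ) = {x ∈ ℤ_60 : 1x ≡ 0 (mod 10)}. Since 10 | 60, φ is well-defined. The kernel is the cyclic subgroup ⟨10⟩ of ℤ_60 (order 6), i.e. {0, 10, 20, 30, 40, 50}

ker(φ) = {0, 10, 20, 30, 40, 50}


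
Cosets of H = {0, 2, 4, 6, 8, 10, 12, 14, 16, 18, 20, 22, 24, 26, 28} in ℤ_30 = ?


H = {0, 2, 4, 6, 8, 10, 12, 14, 16, 18, 20, 22, 24, 26, 28}, |H| = 15
Number of cosets = |G|/|H| = 30/15 = 2
0 + H = {0, 2, 4, 6, 8, 10, 12, 14, 16, 18, 20, 22, 24, 26, 28}
1 + H = {1, 3, 5, 7, 9, 11, 13, 15, 17, 19, 21, 23, 25, 27, 29}

Cosets: 0+H={0,2,4,6,8,10,12,14,16,18,20,22,24,26,28}; 1+H={1,3,5,7,9,11,13,15,17,19,21,23,25,27,29}


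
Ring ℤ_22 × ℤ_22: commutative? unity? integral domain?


Direct product ring; commutative with unity (1,1); but (1,0)·(0,1) = (0,0) gives zero divisors, so not an integral domain
Commutative: Yes
Integral domain: No
Has unity: Yes

ℤ_22 × ℤ_22: Commutative=Yes, Unity=Yes


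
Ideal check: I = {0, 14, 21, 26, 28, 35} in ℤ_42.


Check ideal conditions for I = {0, 14, 21, 26, 28, 35} in ℤ_42:
(1) I is an additive subgroup? No
(2) For r ∈ ℤ_42 and a ∈ I: r·a ∈ I? No  [counterexample: r=2, a=26, r·a mod 42 = 10 ∉ I]

No, I is not an ideal of ℤ_42


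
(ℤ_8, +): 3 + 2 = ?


Operation: addition mod 8
3 + 2 = (a + b) mod 8 with a = 3, b = 2

3 + 2 = 5


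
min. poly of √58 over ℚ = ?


√58 satisfies x² - 58 = 0, irreducible over ℚ since 58 is squarefree

Minimal polynomial: x² - 58


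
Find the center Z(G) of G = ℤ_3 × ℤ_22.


Z(G) = {g ∈ G | gx = xg for all x ∈ G}
Direct product of abelian groups is abelian, so Z(G) = G

Z(ℤ_3 × ℤ_22) = ℤ_3 × ℤ_22


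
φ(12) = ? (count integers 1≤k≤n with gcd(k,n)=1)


φ(n) = count of k ∈ {1,...,n} with gcd(k,n)=1
Coprimes to 12: {1, 5, 7, 11}
Count: 4

φ(12) = 4


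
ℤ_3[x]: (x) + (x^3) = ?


Add coefficients mod 3:
x^0: 0 + 0 = 0 (mod 3)
x^1: 1 + 0 = 1 (mod 3)
x^2: 0 + 0 = 0 (mod 3)
x^3: 0 + 1 = 1 (mod 3)
Result: x + x^3

f + g = x + x^3


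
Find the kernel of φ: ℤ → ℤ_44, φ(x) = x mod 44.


Kernel = preimage of identity
ker(φ) = {x ∈ ℤ : x ≡ 0 (mod 44)} = 44ℤ = {0, ±44, ±88, ...}

ker(φ) = 44ℤ


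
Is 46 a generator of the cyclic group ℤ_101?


g generates ℤ_n iff gcd(g, n) = 1
gcd(46, 101) = 1
Since gcd = 1, 46 is a generator.

Yes, 46 generates ℤ_101


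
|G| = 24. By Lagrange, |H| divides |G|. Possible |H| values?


Lagrange's theorem: |H| divides |G|
|G| = 24
Divisors of 24: 1, 2, 3, 4, 6, 8, 12, 24

Possible subgroup orders: {1, 2, 3, 4, 6, 8, 12, 24}


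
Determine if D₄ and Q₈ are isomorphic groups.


Comparing D₄ and Q₈:
D₄ has 5 elements of order 2; Q₈ has only 1

No, D₄ ≇ Q₈


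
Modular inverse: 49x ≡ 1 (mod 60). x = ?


Use the extended Euclidean algorithm to write 1 = 49·s + 60·t; then s mod 60 is the inverse.
Euclidean algorithm:
  49 = 0·60 + 49
  60 = 1·49 + 11
  49 = 4·11 + 5
  11 = 2·5 + 1
  5 = 5·1 + 0
gcd(49,60) = 1
Back-substitution gives: 49·(-11) + 60·(9) = 1
So 49⁻¹ ≡ -11 ≡ 49 (mod 60)
Check: 49 × 49 = 2401 ≡ 1 (mod 60) ✓

49⁻¹ ≡ 49 (mod 60)


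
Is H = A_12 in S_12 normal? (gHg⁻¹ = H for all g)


H = A_12 in S_12
A_12 has index 2 in S_12, and every subgroup of index 2 is normal

Yes, normal subgroup


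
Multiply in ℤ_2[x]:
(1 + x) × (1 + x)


Expand and collect like terms; reduce coefficients mod 2:
x^0: 1·1 = 1 ≡ 1 (mod 2)
x^1: 1·1 + 1·1 = 2 ≡ 0 (mod 2)
x^2: 1·1 = 1 ≡ 1 (mod 2)
Result: 1 + x^2

f · g = 1 + x^2


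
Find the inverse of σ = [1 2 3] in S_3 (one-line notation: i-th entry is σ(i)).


To find σ⁻¹, swap domain and range:
σ(1) = 1 → σ⁻¹(1) = 1
σ(2) = 2 → σ⁻¹(2) = 2
σ(3) = 3 → σ⁻¹(3) = 3

σ⁻¹ = [1 2 3]


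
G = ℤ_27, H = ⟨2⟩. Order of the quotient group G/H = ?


|⟨2⟩| = n / gcd(2, 27) = 27 / 1 = 27
H is normal (ℤ_27 is abelian).
|G/H| = |G| / |H| = 27 / 27 = 1

|G/H| = 1


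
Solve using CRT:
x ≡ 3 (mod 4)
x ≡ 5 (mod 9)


m₁ = 4, m₂ = 9, gcd = 1, so CRT applies. M = m₁·m₂ = 36
Let M₁ = M/m₁ = 9, M₂ = M/m₂ = 4
Find y₁ ≡ M₁⁻¹ (mod m₁): 9⁻¹ ≡ 1 (mod 4)
Find y₂ ≡ M₂⁻¹ (mod m₂): 4⁻¹ ≡ 7 (mod 9)
x = a₁·M₁·y₁ + a₂·M₂·y₂ = 3·9·1 + 5·4·7 = 167
Reduce mod 36: x ≡ 23
Check: 23 mod 4 = 3 ✓, 23 mod 9 = 5 ✓

x ≡ 23 (mod 36)


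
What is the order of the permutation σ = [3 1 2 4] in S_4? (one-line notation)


Cycle decomposition: (1 3 2)
Cycle lengths: 3
Order = lcm(3) = 3

ord(σ) = 3


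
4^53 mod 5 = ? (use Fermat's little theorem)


Fermat's little theorem: if p is prime and gcd(a,p)=1, then a^(p-1) ≡ 1 (mod p)
p = 5 is prime, gcd(4,5) = 1
Reduce exponent: 53 mod 4 = 1
So 4^53 ≡ 4^1 (mod 5)
4^1 mod 5 = 4

4^53 ≡ 4 (mod 5)


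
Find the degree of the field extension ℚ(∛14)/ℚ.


∛14 has minimal polynomial x³ - 14 (irreducible over ℚ since 14 is not a perfect cube)

[ℚ(∛14)/ℚ] = 3


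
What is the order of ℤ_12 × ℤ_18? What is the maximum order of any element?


|ℤ_12 × ℤ_18| = 12 × 18 = 216
Max element order = lcm(12,18) = 36
Cyclic? No (gcd=6)

|ℤ_12×ℤ_18| = 216, max element order = 36


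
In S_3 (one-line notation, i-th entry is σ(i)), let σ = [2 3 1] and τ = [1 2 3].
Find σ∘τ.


σ∘τ: apply τ first, then σ
1 →τ 1 →σ 2
2 →τ 2 →σ 3
3 →τ 3 →σ 1

σ∘τ = [2 3 1]


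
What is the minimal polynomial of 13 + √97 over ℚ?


Let α = 13 + √97. Then α - 13 = √97, so (α - 13)² = 97, giving α² - 26α + 72 = 0. Degree 2 and α ∉ ℚ, so this is the minimal polynomial.

Minimal polynomial: x² - 26x + 72


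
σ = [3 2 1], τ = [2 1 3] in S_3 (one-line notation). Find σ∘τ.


σ∘τ: apply τ first, then σ
1 →τ 2 →σ 2
2 →τ 1 →σ 3
3 →τ 3 →σ 1

σ∘τ = [2 3 1]


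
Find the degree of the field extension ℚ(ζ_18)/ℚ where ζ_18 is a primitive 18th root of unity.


[ℚ(ζ_n):ℚ] = deg Φ_n(x) = φ(n). Here φ(18) = 6

[ℚ(ζ_18)/ℚ where ζ_18 is a primitive 18th root of unity] = 6


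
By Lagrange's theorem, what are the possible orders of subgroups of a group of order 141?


Lagrange's theorem: |H| divides |G|
|G| = 141
Divisors of 141: 1, 3, 47, 141

Possible subgroup orders: {1, 3, 47, 141}


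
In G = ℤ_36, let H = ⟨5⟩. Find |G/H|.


|⟨5⟩| = n / gcd(5, 36) = 36 / 1 = 36
H is normal (ℤ_36 is abelian).
|G/H| = |G| / |H| = 36 / 36 = 1

|G/H| = 1


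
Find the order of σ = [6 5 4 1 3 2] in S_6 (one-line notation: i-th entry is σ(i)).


Cycle decomposition: (1 6 2 5 3 4)
Cycle lengths: 6
Order = lcm(6) = 6

ord(σ) = 6


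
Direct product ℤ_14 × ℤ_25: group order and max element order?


|ℤ_14 × ℤ_25| = 14 × 25 = 350
Max element order = lcm(14,25) = 350
Cyclic? Yes (gcd=1)

|ℤ_14×ℤ_25| = 350, max element order = 350


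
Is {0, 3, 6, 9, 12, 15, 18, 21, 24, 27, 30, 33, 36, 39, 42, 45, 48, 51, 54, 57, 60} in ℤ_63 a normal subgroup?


H = {0, 3, 6, 9, 12, 15, 18, 21, 24, 27, 30, 33, 36, 39, 42, 45, 48, 51, 54, 57, 60} in ℤ_63
ℤ_63 is abelian; every subgroup of an abelian group is normal

Yes, normal subgroup


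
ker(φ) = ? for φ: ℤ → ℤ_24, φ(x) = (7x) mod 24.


Kernel = preimage of identity
ker(φ) = {x ∈ ℤ : 7x ≡ 0 (mod 24)}. gcd(7,24) = 1, so 7x ≡ 0 (mod 24) ⟺ x ≡ 0 (mod 24/1 = 24). Hence ker(φ) = 24ℤ

ker(φ) = 24ℤ


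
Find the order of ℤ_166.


ℤ_n has n elements.

|ℤ_166| = 166


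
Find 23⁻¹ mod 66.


Use the extended Euclidean algorithm to write 1 = 23·s + 66·t; then s mod 66 is the inverse.
Euclidean algorithm:
  23 = 0·66 + 23
  66 = 2·23 + 20
  23 = 1·20 + 3
  20 = 6·3 + 2
  3 = 1·2 + 1
  2 = 2·1 + 0
gcd(23,66) = 1
Back-substitution gives: 23·(23) + 66·(-8) = 1
So 23⁻¹ ≡ 23 ≡ 23 (mod 66)
Check: 23 × 23 = 529 ≡ 1 (mod 66) ✓

23⁻¹ ≡ 23 (mod 66)


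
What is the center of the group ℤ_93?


Z(G) = {g ∈ G | gx = xg for all x ∈ G}
ℤ_93 is abelian, so Z(G) = G

Z(ℤ_93) = ℤ_93


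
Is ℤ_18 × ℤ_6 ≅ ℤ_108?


Comparing ℤ_18 × ℤ_6 and ℤ_108:
gcd(18,6) = 6 ≠ 1. Max element order in ℤ_18×ℤ_6 is lcm(18,6) = 18 < 108, so it has no element of order 108

No, ℤ_18 × ℤ_6 ≇ ℤ_108


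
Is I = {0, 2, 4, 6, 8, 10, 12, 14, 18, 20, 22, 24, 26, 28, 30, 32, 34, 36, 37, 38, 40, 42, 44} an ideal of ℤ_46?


Check ideal conditions for I = {0, 2, 4, 6, 8, 10, 12, 14, 18, 20, 22, 24, 26, 28, 30, 32, 34, 36, 37, 38, 40, 42, 44} in ℤ_46:
(1) I is an additive subgroup? No
(2) For r ∈ ℤ_46 and a ∈ I: r·a ∈ I? No  [counterexample: r=2, a=8, r·a mod 46 = 16 ∉ I]

No, I is not an ideal of ℤ_46


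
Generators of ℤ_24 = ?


g generates ℤ_n iff gcd(g,n) = 1
Prime factors of 24: 2, 3
Generators are g ∈ {1,...,23} not divisible by any of these primes.
Generators: {1, 5, 7, 11, 13, 17, 19, 23}
Number of generators = φ(24) = 8

Generators of ℤ_24 = {1, 5, 7, 11, 13, 17, 19, 23}


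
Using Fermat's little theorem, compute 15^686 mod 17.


Fermat's little theorem: if p is prime and gcd(a,p)=1, then a^(p-1) ≡ 1 (mod p)
p = 17 is prime, gcd(15,17) = 1
Reduce exponent: 686 mod 16 = 14
So 15^686 ≡ 15^14 (mod 17)
15^14 mod 17 = 13

15^686 ≡ 13 (mod 17)


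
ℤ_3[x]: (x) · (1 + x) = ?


Expand and collect like terms; reduce coefficients mod 3:
x^0: 0·1 = 0 ≡ 0 (mod 3)
x^1: 0·1 + 1·1 = 1 ≡ 1 (mod 3)
x^2: 1·1 = 1 ≡ 1 (mod 3)
Result: x + x^2

f · g = x + x^2


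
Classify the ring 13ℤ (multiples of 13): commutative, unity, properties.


13ℤ is a commutative ring under +,× but has no multiplicative identity (1 ∉ 13ℤ); it has no zero divisors, but without unity it is not an integral domain
Commutative: Yes
Integral domain: No
Has unity: No

13ℤ (multiples of 13): Commutative=Yes, Unity=No


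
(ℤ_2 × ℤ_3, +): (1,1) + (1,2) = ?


Operation: componentwise addition mod (2, 3)
(1,1) + (1,2) = ((a₁+b₁) mod 2, (a₂+b₂) mod 3) with a = (1,1), b = (1,2)

(1,1) + (1,2) = (0,0)


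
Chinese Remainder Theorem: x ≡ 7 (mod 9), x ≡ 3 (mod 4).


m₁ = 9, m₂ = 4, gcd = 1, so CRT applies. M = m₁·m₂ = 36
Let M₁ = M/m₁ = 4, M₂ = M/m₂ = 9
Find y₁ ≡ M₁⁻¹ (mod m₁): 4⁻¹ ≡ 7 (mod 9)
Find y₂ ≡ M₂⁻¹ (mod m₂): 9⁻¹ ≡ 1 (mod 4)
x = a₁·M₁·y₁ + a₂·M₂·y₂ = 7·4·7 + 3·9·1 = 223
Reduce mod 36: x ≡ 7
Check: 7 mod 9 = 7 ✓, 7 mod 4 = 3 ✓

x ≡ 7 (mod 36)


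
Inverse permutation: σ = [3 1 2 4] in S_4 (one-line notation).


To find σ⁻¹, swap domain and range:
σ(1) = 3 → σ⁻¹(3) = 1
σ(2) = 1 → σ⁻¹(1) = 2
σ(3) = 2 → σ⁻¹(2) = 3
σ(4) = 4 → σ⁻¹(4) = 4

σ⁻¹ = [2 3 1 4]


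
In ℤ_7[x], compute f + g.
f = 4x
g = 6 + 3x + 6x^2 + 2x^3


Add coefficients mod 7:
x^0: 0 + 6 = 6 (mod 7)
x^1: 4 + 3 = 0 (mod 7)
x^2: 0 + 6 = 6 (mod 7)
x^3: 0 + 2 = 2 (mod 7)
Result: 6 + 6x^2 + 2x^3

f + g = 6 + 6x^2 + 2x^3


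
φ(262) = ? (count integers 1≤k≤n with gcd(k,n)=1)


Factor n: 262 = 2 × 131
φ(n) = n · ∏(1 - 1/p) over distinct primes p | n
φ(262) = 262 · (1 - 1/2) · (1 - 1/131) = 130

φ(262) = 130


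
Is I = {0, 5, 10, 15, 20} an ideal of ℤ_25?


Check ideal conditions for I = {0, 5, 10, 15, 20} in ℤ_25:
(1) I is an additive subgroup? Yes
(2) For r ∈ ℤ_25 and a ∈ I: r·a ∈ I? Yes

Yes, I is an ideal of ℤ_25


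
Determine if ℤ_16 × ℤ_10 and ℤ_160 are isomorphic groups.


Comparing ℤ_16 × ℤ_10 and ℤ_160:
gcd(16,10) = 2 ≠ 1. Max element order in ℤ_16×ℤ_10 is lcm(16,10) = 80 < 160, so it has no element of order 160

No, ℤ_16 × ℤ_10 ≇ ℤ_160


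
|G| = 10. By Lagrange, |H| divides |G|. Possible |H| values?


Lagrange's theorem: |H| divides |G|
|G| = 10
Divisors of 10: 1, 2, 5, 10

Possible subgroup orders: {1, 2, 5, 10}


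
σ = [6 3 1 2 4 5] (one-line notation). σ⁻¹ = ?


To find σ⁻¹, swap domain and range:
σ(1) = 6 → σ⁻¹(6) = 1
σ(2) = 3 → σ⁻¹(3) = 2
σ(3) = 1 → σ⁻¹(1) = 3
σ(4) = 2 → σ⁻¹(2) = 4
σ(5) = 4 → σ⁻¹(4) = 5
σ(6) = 5 → σ⁻¹(5) = 6

σ⁻¹ = [3 4 2 5 6 1]


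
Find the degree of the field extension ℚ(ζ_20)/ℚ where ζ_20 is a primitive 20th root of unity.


[ℚ(ζ_n):ℚ] = deg Φ_n(x) = φ(n). Here φ(20) = 8

[ℚ(ζ_20)/ℚ where ζ_20 is a primitive 20th root of unity] = 8


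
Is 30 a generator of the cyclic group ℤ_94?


g generates ℤ_n iff gcd(g, n) = 1
gcd(30, 94) = 2
Since gcd = 2 ≠ 1, ⟨30⟩ has order 47 < 94, so 30 is not a generator.

No, 30 does not generate ℤ_94


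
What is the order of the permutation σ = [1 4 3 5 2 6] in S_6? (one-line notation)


Cycle decomposition: (2 4 5)
Cycle lengths: 3
Order = lcm(3) = 3

ord(σ) = 3


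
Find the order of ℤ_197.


ℤ_n has n elements.

|ℤ_197| = 197


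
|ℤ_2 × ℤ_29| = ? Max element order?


|ℤ_2 × ℤ_29| = 2 × 29 = 58
Max element order = lcm(2,29) = 58
Cyclic? Yes (gcd=1)

|ℤ_2×ℤ_29| = 58, max element order = 58


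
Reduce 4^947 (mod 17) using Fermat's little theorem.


Fermat's little theorem: if p is prime and gcd(a,p)=1, then a^(p-1) ≡ 1 (mod p)
p = 17 is prime, gcd(4,17) = 1
Reduce exponent: 947 mod 16 = 3
So 4^947 ≡ 4^3 (mod 17)
4^3 mod 17 = 13

4^947 ≡ 13 (mod 17)


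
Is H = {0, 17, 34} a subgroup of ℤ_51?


Subgroup test for H = {0, 17, 34} in (ℤ_51, +):
(1) 0 ∈ H? Yes
(2) Closure: for all a,b ∈ H, (a+b) mod 51 ∈ H? Yes
(3) Inverses: for all a ∈ H, -a mod 51 ∈ H? Yes

Yes, H is a subgroup of ℤ_51


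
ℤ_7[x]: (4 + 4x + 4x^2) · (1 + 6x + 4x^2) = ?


Expand and collect like terms; reduce coefficients mod 7:
x^0: 4·1 = 4 ≡ 4 (mod 7)
x^1: 4·6 + 4·1 = 28 ≡ 0 (mod 7)
x^2: 4·4 + 4·6 + 4·1 = 44 ≡ 2 (mod 7)
x^3: 4·4 + 4·6 = 40 ≡ 5 (mod 7)
x^4: 4·4 = 16 ≡ 2 (mod 7)
Result: 4 + 2x^2 + 5x^3 + 2x^4

f · g = 4 + 2x^2 + 5x^3 + 2x^4


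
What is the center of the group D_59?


Z(G) = {g ∈ G | gx = xg for all x ∈ G}
For odd n, Z(D_n) = {e}: no nontrivial rotation commutes with all reflections

Z(D_59) = {e}


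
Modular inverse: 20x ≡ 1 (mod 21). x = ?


Use the extended Euclidean algorithm to write 1 = 20·s + 21·t; then s mod 21 is the inverse.
Euclidean algorithm:
  20 = 0·21 + 20
  21 = 1·20 + 1
  20 = 20·1 + 0
gcd(20,21) = 1
Back-substitution gives: 20·(-1) + 21·(1) = 1
So 20⁻¹ ≡ -1 ≡ 20 (mod 21)
Check: 20 × 20 = 400 ≡ 1 (mod 21) ✓

20⁻¹ ≡ 20 (mod 21)


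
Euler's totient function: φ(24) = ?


φ(n) = count of k ∈ {1,...,n} with gcd(k,n)=1
Coprimes to 24: {1, 5, 7, 11, 13, 17, 19, 23}
Count: 8

φ(24) = 8


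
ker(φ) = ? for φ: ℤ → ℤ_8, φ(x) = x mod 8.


Kernel = preimage of identity
ker(φ) = {x ∈ ℤ : x ≡ 0 (mod 8)} = 8ℤ = {0, ±8, ±16, ...}

ker(φ) = 8ℤ


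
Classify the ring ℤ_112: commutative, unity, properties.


ℤ_112 is a commutative ring with unity 1; 112 = 2×56 is composite, so 2·56 ≡ 0 gives zero divisors (not an integral domain)
Commutative: Yes
Integral domain: No
Has unity: Yes

ℤ_112: Commutative=Yes, Unity=Yes


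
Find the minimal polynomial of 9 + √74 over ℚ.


Let α = 9 + √74. Then α - 9 = √74, so (α - 9)² = 74, giving α² - 18α + 7 = 0. Degree 2 and α ∉ ℚ, so this is the minimal polynomial.

Minimal polynomial: x² - 18x + 7


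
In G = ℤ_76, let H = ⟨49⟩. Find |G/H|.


|⟨49⟩| = n / gcd(49, 76) = 76 / 1 = 76
H is normal (ℤ_76 is abelian).
|G/H| = |G| / |H| = 76 / 76 = 1

|G/H| = 1


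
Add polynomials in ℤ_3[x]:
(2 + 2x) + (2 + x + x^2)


Add coefficients mod 3:
x^0: 2 + 2 = 1 (mod 3)
x^1: 2 + 1 = 0 (mod 3)
x^2: 0 + 1 = 1 (mod 3)
Result: 1 + x^2

f + g = 1 + x^2


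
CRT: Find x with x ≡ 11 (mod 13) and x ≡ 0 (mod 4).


m₁ = 13, m₂ = 4, gcd = 1, so CRT applies. M = m₁·m₂ = 52
Let M₁ = M/m₁ = 4, M₂ = M/m₂ = 13
Find y₁ ≡ M₁⁻¹ (mod m₁): 4⁻¹ ≡ 10 (mod 13)
Find y₂ ≡ M₂⁻¹ (mod m₂): 13⁻¹ ≡ 1 (mod 4)
x = a₁·M₁·y₁ + a₂·M₂·y₂ = 11·4·10 + 0·13·1 = 440
Reduce mod 52: x ≡ 24
Check: 24 mod 13 = 11 ✓, 24 mod 4 = 0 ✓

x ≡ 24 (mod 52)


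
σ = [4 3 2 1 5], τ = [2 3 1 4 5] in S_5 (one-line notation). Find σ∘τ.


σ∘τ: apply τ first, then σ
1 →τ 2 →σ 3
2 →τ 3 →σ 2
3 →τ 1 →σ 4
4 →τ 4 →σ 1
5 →τ 5 →σ 5

σ∘τ = [3 2 4 1 5]


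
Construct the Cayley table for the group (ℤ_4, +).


Elements: {0, 1, 2, 3}
Operation: addition mod 4
Entry (a, b) = (a + b) mod 4

Cayley table:
  | 0 | 1 | 2 | 3
0 | 0 | 1 | 2 | 3
1 | 1 | 2 | 3 | 0
2 | 2 | 3 | 0 | 1
3 | 3 | 0 | 1 | 2


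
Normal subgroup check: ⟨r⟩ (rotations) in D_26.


H = ⟨r⟩ (rotations) in D_26
The rotation subgroup ⟨r⟩ has index 2 in D_26, so it is normal

Yes, normal subgroup


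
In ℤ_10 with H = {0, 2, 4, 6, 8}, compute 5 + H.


5 + H = {5 + h (mod 10) : h ∈ H}
5+0=5, 5+2=7, 5+4=9, 5+6=1, 5+8=3
5 + H = {1, 3, 5, 7, 9} = 1 + H

5 + H = {1, 3, 5, 7, 9}


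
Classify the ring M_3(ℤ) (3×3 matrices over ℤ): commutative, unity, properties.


Matrix multiplication is non-commutative for n ≥ 2; the identity matrix I is the unity; singular matrices give zero divisors, so not an integral domain
Commutative: No
Integral domain: No
Has unity: Yes

M_3(ℤ) (3×3 matrices over ℤ): Commutative=No, Unity=Yes


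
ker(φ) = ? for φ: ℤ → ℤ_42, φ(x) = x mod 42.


Kernel = preimage of identity
ker(φ) = {x ∈ ℤ : x ≡ 0 (mod 42)} = 42ℤ = {0, ±42, ±84, ...}

ker(φ) = 42ℤ


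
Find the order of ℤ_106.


ℤ_n has n elements.

|ℤ_106| = 106


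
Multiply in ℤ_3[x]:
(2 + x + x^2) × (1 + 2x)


Expand and collect like terms; reduce coefficients mod 3:
x^0: 2·1 = 2 ≡ 2 (mod 3)
x^1: 2·2 + 1·1 = 5 ≡ 2 (mod 3)
x^2: 1·2 + 1·1 = 3 ≡ 0 (mod 3)
x^3: 1·2 = 2 ≡ 2 (mod 3)
Result: 2 + 2x + 2x^3

f · g = 2 + 2x + 2x^3


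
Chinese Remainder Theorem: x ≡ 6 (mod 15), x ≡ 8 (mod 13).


m₁ = 15, m₂ = 13, gcd = 1, so CRT applies. M = m₁·m₂ = 195
Let M₁ = M/m₁ = 13, M₂ = M/m₂ = 15
Find y₁ ≡ M₁⁻¹ (mod m₁): 13⁻¹ ≡ 7 (mod 15)
Find y₂ ≡ M₂⁻¹ (mod m₂): 15⁻¹ ≡ 7 (mod 13)
x = a₁·M₁·y₁ + a₂·M₂·y₂ = 6·13·7 + 8·15·7 = 1386
Reduce mod 195: x ≡ 21
Check: 21 mod 15 = 6 ✓, 21 mod 13 = 8 ✓

x ≡ 21 (mod 195)


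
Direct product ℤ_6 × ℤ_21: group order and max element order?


|ℤ_6 × ℤ_21| = 6 × 21 = 126
Max element order = lcm(6,21) = 42
Cyclic? No (gcd=3)

|ℤ_6×ℤ_21| = 126, max element order = 42


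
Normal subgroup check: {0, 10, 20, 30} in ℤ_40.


H = {0, 10, 20, 30} in ℤ_40
ℤ_40 is abelian; every subgroup of an abelian group is normal

Yes, normal subgroup


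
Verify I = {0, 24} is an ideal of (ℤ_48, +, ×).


Check ideal conditions for I = {0, 24} in ℤ_48:
(1) I is an additive subgroup? Yes
(2) For r ∈ ℤ_48 and a ∈ I: r·a ∈ I? Yes

Yes, I is an ideal of ℤ_48


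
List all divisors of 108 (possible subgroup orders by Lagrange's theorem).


Lagrange's theorem: |H| divides |G|
|G| = 108
Divisors of 108: 1, 2, 3, 4, 6, 9, 12, 18, 27, 36, 54, 108

Possible subgroup orders: {1, 2, 3, 4, 6, 9, 12, 18, 27, 36, 54, 108}


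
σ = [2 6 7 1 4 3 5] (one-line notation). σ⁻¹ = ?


To find σ⁻¹, swap domain and range:
σ(1) = 2 → σ⁻¹(2) = 1
σ(2) = 6 → σ⁻¹(6) = 2
σ(3) = 7 → σ⁻¹(7) = 3
σ(4) = 1 → σ⁻¹(1) = 4
σ(5) = 4 → σ⁻¹(4) = 5
σ(6) = 3 → σ⁻¹(3) = 6
σ(7) = 5 → σ⁻¹(5) = 7

σ⁻¹ = [4 1 6 5 7 2 3]


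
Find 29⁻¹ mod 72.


Use the extended Euclidean algorithm to write 1 = 29·s + 72·t; then s mod 72 is the inverse.
Euclidean algorithm:
  29 = 0·72 + 29
  72 = 2·29 + 14
  29 = 2·14 + 1
  14 = 14·1 + 0
gcd(29,72) = 1
Back-substitution gives: 29·(5) + 72·(-2) = 1
So 29⁻¹ ≡ 5 ≡ 5 (mod 72)
Check: 29 × 5 = 145 ≡ 1 (mod 72) ✓

29⁻¹ ≡ 5 (mod 72)


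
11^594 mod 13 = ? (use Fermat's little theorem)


Fermat's little theorem: if p is prime and gcd(a,p)=1, then a^(p-1) ≡ 1 (mod p)
p = 13 is prime, gcd(11,13) = 1
Reduce exponent: 594 mod 12 = 6
So 11^594 ≡ 11^6 (mod 13)
11^6 mod 13 = 12

11^594 ≡ 12 (mod 13)


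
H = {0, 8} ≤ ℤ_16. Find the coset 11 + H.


11 + H = {11 + h (mod 16) : h ∈ H}
11+0=11, 11+8=3
11 + H = {3, 11} = 3 + H

11 + H = {3, 11}


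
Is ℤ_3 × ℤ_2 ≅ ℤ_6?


Comparing ℤ_3 × ℤ_2 and ℤ_6:
gcd(3,2) = 1, so ℤ_3 × ℤ_2 ≅ ℤ_6 (CRT)

Yes, ℤ_3 × ℤ_2 ≅ ℤ_6


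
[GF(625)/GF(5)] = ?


GF(625) = GF(5^4), so the extension degree is 4

[GF(625)/GF(5)] = 4


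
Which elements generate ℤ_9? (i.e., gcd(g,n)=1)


g generates ℤ_n iff gcd(g,n) = 1
Checking each g ∈ {1,...,8}:
gcd(1,9) = 1
gcd(2,9) = 1
gcd(3,9) = 3
gcd(4,9) = 1
gcd(5,9) = 1
gcd(6,9) = 3
gcd(7,9) = 1
gcd(8,9) = 1
Generators: {1, 2, 4, 5, 7, 8}
Number of generators = φ(9) = 6

Generators of ℤ_9 = {1, 2, 4, 5, 7, 8}


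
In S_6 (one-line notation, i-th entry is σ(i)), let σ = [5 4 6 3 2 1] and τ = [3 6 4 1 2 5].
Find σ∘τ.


σ∘τ: apply τ first, then σ
1 →τ 3 →σ 6
2 →τ 6 →σ 1
3 →τ 4 →σ 3
4 →τ 1 →σ 5
5 →τ 2 →σ 4
6 →τ 5 →σ 2

σ∘τ = [6 1 3 5 4 2]


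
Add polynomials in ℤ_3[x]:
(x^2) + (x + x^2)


Add coefficients mod 3:
x^0: 0 + 0 = 0 (mod 3)
x^1: 0 + 1 = 1 (mod 3)
x^2: 1 + 1 = 2 (mod 3)
Result: x + 2x^2

f + g = x + 2x^2


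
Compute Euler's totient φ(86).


Factor n: 86 = 2 × 43
φ(n) = n · ∏(1 - 1/p) over distinct primes p | n
φ(86) = 86 · (1 - 1/2) · (1 - 1/43) = 42

φ(86) = 42


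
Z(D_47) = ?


Z(G) = {g ∈ G | gx = xg for all x ∈ G}
For odd n, Z(D_n) = {e}: no nontrivial rotation commutes with all reflections

Z(D_47) = {e}


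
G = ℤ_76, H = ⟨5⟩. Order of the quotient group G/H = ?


|⟨5⟩| = n / gcd(5, 76) = 76 / 1 = 76
H is normal (ℤ_76 is abelian).
|G/H| = |G| / |H| = 76 / 76 = 1

|G/H| = 1


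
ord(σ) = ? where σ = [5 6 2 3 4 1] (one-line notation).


Cycle decomposition: (1 5 4 3 2 6)
Cycle lengths: 6
Order = lcm(6) = 6

ord(σ) = 6


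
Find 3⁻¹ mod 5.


Use the extended Euclidean algorithm to write 1 = 3·s + 5·t; then s mod 5 is the inverse.
Euclidean algorithm:
  3 = 0·5 + 3
  5 = 1·3 + 2
  3 = 1·2 + 1
  2 = 2·1 + 0
gcd(3,5) = 1
Back-substitution gives: 3·(2) + 5·(-1) = 1
So 3⁻¹ ≡ 2 ≡ 2 (mod 5)
Check: 3 × 2 = 6 ≡ 1 (mod 5) ✓

3⁻¹ ≡ 2 (mod 5)


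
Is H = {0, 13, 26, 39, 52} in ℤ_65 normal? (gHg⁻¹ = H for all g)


H = {0, 13, 26, 39, 52} in ℤ_65
ℤ_65 is abelian; every subgroup of an abelian group is normal

Yes, normal subgroup


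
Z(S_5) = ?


Z(G) = {g ∈ G | gx = xg for all x ∈ G}
S_n is non-abelian for n ≥ 3; Z(S_5) is trivial

Z(S_5) = {e}


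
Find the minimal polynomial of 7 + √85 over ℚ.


Let α = 7 + √85. Then α - 7 = √85, so (α - 7)² = 85, giving α² - 14α - 36 = 0. Degree 2 and α ∉ ℚ, so this is the minimal polynomial.

Minimal polynomial: x² - 14x - 36


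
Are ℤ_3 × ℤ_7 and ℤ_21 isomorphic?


Comparing ℤ_3 × ℤ_7 and ℤ_21:
gcd(3,7) = 1, so ℤ_3 × ℤ_7 ≅ ℤ_21 (CRT)

Yes, ℤ_3 × ℤ_7 ≅ ℤ_21


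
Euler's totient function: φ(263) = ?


Factor n: 263 = 263
φ(n) = n · ∏(1 - 1/p) over distinct primes p | n
φ(263) = 263 · (1 - 1/263) = 262

φ(263) = 262


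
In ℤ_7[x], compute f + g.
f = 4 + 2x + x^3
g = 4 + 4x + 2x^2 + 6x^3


Add coefficients mod 7:
x^0: 4 + 4 = 1 (mod 7)
x^1: 2 + 4 = 6 (mod 7)
x^2: 0 + 2 = 2 (mod 7)
x^3: 1 + 6 = 0 (mod 7)
Result: 1 + 6x + 2x^2

f + g = 1 + 6x + 2x^2


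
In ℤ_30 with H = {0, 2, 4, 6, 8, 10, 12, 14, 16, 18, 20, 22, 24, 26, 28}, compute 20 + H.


20 + H = {20 + h (mod 30) : h ∈ H}
20+0=20, 20+2=22, 20+4=24, 20+6=26, 20+8=28, 20+10=0, 20+12=2, 20+14=4, 20+16=6, 20+18=8, 20+20=10, 20+22=12, 20+24=14, 20+26=16, 20+28=18
20 + H = {0, 2, 4, 6, 8, 10, 12, 14, 16, 18, 20, 22, 24, 26, 28} = 0 + H

20 + H = {0, 2, 4, 6, 8, 10, 12, 14, 16, 18, 20, 22, 24, 26, 28}


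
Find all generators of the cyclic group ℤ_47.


g generates ℤ_n iff gcd(g,n) = 1
Prime factors of 47: 47
Generators are g ∈ {1,...,46} not divisible by any of these primes.
Generators: {1, 2, 3, 4, 5, 6, 7, 8, 9, 10, 11, 12, 13, 14, 15, 16, 17, 18, 19, 20, 21, 22, 23, 24, 25, 26, 27, 28, 29, 30, 31, 32, 33, 34, 35, 36, 37, 38, 39, 40, 41, 42, 43, 44, 45, 46}
Number of generators = φ(47) = 46

Generators of ℤ_47 = {1, 2, 3, 4, 5, 6, 7, 8, 9, 10, 11, 12, 13, 14, 15, 16, 17, 18, 19, 20, 21, 22, 23, 24, 25, 26, 27, 28, 29, 30, 31, 32, 33, 34, 35, 36, 37, 38, 39, 40, 41, 42, 43, 44, 45, 46}


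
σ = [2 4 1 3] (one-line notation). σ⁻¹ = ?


To find σ⁻¹, swap domain and range:
σ(1) = 2 → σ⁻¹(2) = 1
σ(2) = 4 → σ⁻¹(4) = 2
σ(3) = 1 → σ⁻¹(1) = 3
σ(4) = 3 → σ⁻¹(3) = 4

σ⁻¹ = [3 1 4 2]


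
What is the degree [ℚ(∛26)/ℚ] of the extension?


∛26 has minimal polynomial x³ - 26 (irreducible over ℚ since 26 is not a perfect cube)

[ℚ(∛26)/ℚ] = 3


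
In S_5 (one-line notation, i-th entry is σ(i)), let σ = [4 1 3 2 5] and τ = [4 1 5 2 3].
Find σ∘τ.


σ∘τ: apply τ first, then σ
1 →τ 4 →σ 2
2 →τ 1 →σ 4
3 →τ 5 →σ 5
4 →τ 2 →σ 1
5 →τ 3 →σ 3

σ∘τ = [2 4 5 1 3]


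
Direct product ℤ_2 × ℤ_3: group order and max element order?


|ℤ_2 × ℤ_3| = 2 × 3 = 6
Max element order = lcm(2,3) = 6
Cyclic? Yes (gcd=1)

|ℤ_2×ℤ_3| = 6, max element order = 6


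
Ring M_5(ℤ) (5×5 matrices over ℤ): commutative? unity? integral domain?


Matrix multiplication is non-commutative for n ≥ 2; the identity matrix I is the unity; singular matrices give zero divisors, so not an integral domain
Commutative: No
Integral domain: No
Has unity: Yes

M_5(ℤ) (5×5 matrices over ℤ): Commutative=No, Unity=Yes


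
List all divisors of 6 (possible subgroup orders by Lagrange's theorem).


Lagrange's theorem: |H| divides |G|
|G| = 6
Divisors of 6: 1, 2, 3, 6

Possible subgroup orders: {1, 2, 3, 6}


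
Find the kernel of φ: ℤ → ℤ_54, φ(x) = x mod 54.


Kernel = preimage of identity
ker(φ) = {x ∈ ℤ : x ≡ 0 (mod 54)} = 54ℤ = {0, ±54, ±108, ...}

ker(φ) = 54ℤ


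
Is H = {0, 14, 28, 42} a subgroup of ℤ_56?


Subgroup test for H = {0, 14, 28, 42} in (ℤ_56, +):
(1) 0 ∈ H? Yes
(2) Closure: for all a,b ∈ H, (a+b) mod 56 ∈ H? Yes
(3) Inverses: for all a ∈ H, -a mod 56 ∈ H? Yes

Yes, H is a subgroup of ℤ_56


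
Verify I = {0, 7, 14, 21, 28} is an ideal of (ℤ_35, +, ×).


Check ideal conditions for I = {0, 7, 14, 21, 28} in ℤ_35:
(1) I is an additive subgroup? Yes
(2) For r ∈ ℤ_35 and a ∈ I: r·a ∈ I? Yes

Yes, I is an ideal of ℤ_35


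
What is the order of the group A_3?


|A_n| = n!/2 (even permutations)
|A_3| = 3!/2 = 6/2 = 3

|A_3| = 3


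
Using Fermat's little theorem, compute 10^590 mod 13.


Fermat's little theorem: if p is prime and gcd(a,p)=1, then a^(p-1) ≡ 1 (mod p)
p = 13 is prime, gcd(10,13) = 1
Reduce exponent: 590 mod 12 = 2
So 10^590 ≡ 10^2 (mod 13)
10^2 mod 13 = 9

10^590 ≡ 9 (mod 13)


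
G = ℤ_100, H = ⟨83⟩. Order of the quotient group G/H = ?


|⟨83⟩| = n / gcd(83, 100) = 100 / 1 = 100
H is normal (ℤ_100 is abelian).
|G/H| = |G| / |H| = 100 / 100 = 1

|G/H| = 1


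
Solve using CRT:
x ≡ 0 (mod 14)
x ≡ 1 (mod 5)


m₁ = 14, m₂ = 5, gcd = 1, so CRT applies. M = m₁·m₂ = 70
Let M₁ = M/m₁ = 5, M₂ = M/m₂ = 14
Find y₁ ≡ M₁⁻¹ (mod m₁): 5⁻¹ ≡ 3 (mod 14)
Find y₂ ≡ M₂⁻¹ (mod m₂): 14⁻¹ ≡ 4 (mod 5)
x = a₁·M₁·y₁ + a₂·M₂·y₂ = 0·5·3 + 1·14·4 = 56
Reduce mod 70: x ≡ 56
Check: 56 mod 14 = 0 ✓, 56 mod 5 = 1 ✓

x ≡ 56 (mod 70)


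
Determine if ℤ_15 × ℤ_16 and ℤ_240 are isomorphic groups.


Comparing ℤ_15 × ℤ_16 and ℤ_240:
gcd(15,16) = 1, so ℤ_15 × ℤ_16 ≅ ℤ_240 (CRT)

Yes, ℤ_15 × ℤ_16 ≅ ℤ_240


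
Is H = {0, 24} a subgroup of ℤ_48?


Subgroup test for H = {0, 24} in (ℤ_48, +):
(1) 0 ∈ H? Yes
(2) Closure: for all a,b ∈ H, (a+b) mod 48 ∈ H? Yes
(3) Inverses: for all a ∈ H, -a mod 48 ∈ H? Yes

Yes, H is a subgroup of ℤ_48


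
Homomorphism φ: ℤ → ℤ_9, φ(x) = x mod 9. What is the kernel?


Kernel = preimage of identity
ker(φ) = {x ∈ ℤ : x ≡ 0 (mod 9)} = 9ℤ = {0, ±9, ±18, ...}

ker(φ) = 9ℤ


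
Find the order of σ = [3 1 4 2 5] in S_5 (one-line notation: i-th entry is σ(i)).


Cycle decomposition: (1 3 4 2)
Cycle lengths: 4
Order = lcm(4) = 4

ord(σ) = 4


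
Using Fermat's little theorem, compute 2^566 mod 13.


Fermat's little theorem: if p is prime and gcd(a,p)=1, then a^(p-1) ≡ 1 (mod p)
p = 13 is prime, gcd(2,13) = 1
Reduce exponent: 566 mod 12 = 2
So 2^566 ≡ 2^2 (mod 13)
2^2 mod 13 = 4

2^566 ≡ 4 (mod 13)


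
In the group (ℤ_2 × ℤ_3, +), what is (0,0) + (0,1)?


Operation: componentwise addition mod (2, 3)
(0,0) + (0,1) = ((a₁+b₁) mod 2, (a₂+b₂) mod 3) with a = (0,0), b = (0,1)

(0,0) + (0,1) = (0,1)


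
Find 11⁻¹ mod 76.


Use the extended Euclidean algorithm to write 1 = 11·s + 76·t; then s mod 76 is the inverse.
Euclidean algorithm:
  11 = 0·76 + 11
  76 = 6·11 + 10
  11 = 1·10 + 1
  10 = 10·1 + 0
gcd(11,76) = 1
Back-substitution gives: 11·(7) + 76·(-1) = 1
So 11⁻¹ ≡ 7 ≡ 7 (mod 76)
Check: 11 × 7 = 77 ≡ 1 (mod 76) ✓

11⁻¹ ≡ 7 (mod 76)


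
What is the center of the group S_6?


Z(G) = {g ∈ G | gx = xg for all x ∈ G}
S_n is non-abelian for n ≥ 3; Z(S_6) is trivial

Z(S_6) = {e}


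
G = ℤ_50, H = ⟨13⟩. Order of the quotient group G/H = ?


|⟨13⟩| = n / gcd(13, 50) = 50 / 1 = 50
H is normal (ℤ_50 is abelian).
|G/H| = |G| / |H| = 50 / 50 = 1

|G/H| = 1


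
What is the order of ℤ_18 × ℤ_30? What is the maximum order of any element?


|ℤ_18 × ℤ_30| = 18 × 30 = 540
Max element order = lcm(18,30) = 90
Cyclic? No (gcd=6)

|ℤ_18×ℤ_30| = 540, max element order = 90


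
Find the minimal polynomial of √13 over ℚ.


√13 satisfies x² - 13 = 0, irreducible over ℚ since 13 is squarefree

Minimal polynomial: x² - 13


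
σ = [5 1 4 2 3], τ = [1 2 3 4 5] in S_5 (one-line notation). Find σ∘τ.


σ∘τ: apply τ first, then σ
1 →τ 1 →σ 5
2 →τ 2 →σ 1
3 →τ 3 →σ 4
4 →τ 4 →σ 2
5 →τ 5 →σ 3

σ∘τ = [5 1 4 2 3]


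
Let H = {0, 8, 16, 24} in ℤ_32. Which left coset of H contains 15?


15 + H = {15 + h (mod 32) : h ∈ H}
15+0=15, 15+8=23, 15+16=31, 15+24=7
15 + H = {7, 15, 23, 31} = 7 + H

15 + H = {7, 15, 23, 31}


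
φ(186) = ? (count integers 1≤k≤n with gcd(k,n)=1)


Factor n: 186 = 2 × 3 × 31
φ(n) = n · ∏(1 - 1/p) over distinct primes p | n
φ(186) = 186 · (1 - 1/2) · (1 - 1/3) · (1 - 1/31) = 60

φ(186) = 60


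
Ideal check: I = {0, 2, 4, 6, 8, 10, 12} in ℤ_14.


Check ideal conditions for I = {0, 2, 4, 6, 8, 10, 12} in ℤ_14:
(1) I is an additive subgroup? Yes
(2) For r ∈ ℤ_14 and a ∈ I: r·a ∈ I? Yes

Yes, I is an ideal of ℤ_14


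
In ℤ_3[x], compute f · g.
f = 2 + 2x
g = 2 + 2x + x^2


Expand and collect like terms; reduce coefficients mod 3:
x^0: 2·2 = 4 ≡ 1 (mod 3)
x^1: 2·2 + 2·2 = 8 ≡ 2 (mod 3)
x^2: 2·1 + 2·2 = 6 ≡ 0 (mod 3)
x^3: 2·1 = 2 ≡ 2 (mod 3)
Result: 1 + 2x + 2x^3

f · g = 1 + 2x + 2x^3


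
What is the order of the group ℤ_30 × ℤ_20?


|A × B| = |A| · |B|
|ℤ_30 × ℤ_20| = 30 × 20 = 600

|ℤ_30 × ℤ_20| = 600
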